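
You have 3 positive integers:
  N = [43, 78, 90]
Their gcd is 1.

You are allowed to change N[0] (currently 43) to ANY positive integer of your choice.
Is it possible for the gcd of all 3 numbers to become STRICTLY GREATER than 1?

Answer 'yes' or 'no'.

Current gcd = 1
gcd of all OTHER numbers (without N[0]=43): gcd([78, 90]) = 6
The new gcd after any change is gcd(6, new_value).
This can be at most 6.
Since 6 > old gcd 1, the gcd CAN increase (e.g., set N[0] = 6).

Answer: yes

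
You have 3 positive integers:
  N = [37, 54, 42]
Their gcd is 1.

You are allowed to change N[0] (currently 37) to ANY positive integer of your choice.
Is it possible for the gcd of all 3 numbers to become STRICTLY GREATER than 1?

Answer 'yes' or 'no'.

Current gcd = 1
gcd of all OTHER numbers (without N[0]=37): gcd([54, 42]) = 6
The new gcd after any change is gcd(6, new_value).
This can be at most 6.
Since 6 > old gcd 1, the gcd CAN increase (e.g., set N[0] = 6).

Answer: yes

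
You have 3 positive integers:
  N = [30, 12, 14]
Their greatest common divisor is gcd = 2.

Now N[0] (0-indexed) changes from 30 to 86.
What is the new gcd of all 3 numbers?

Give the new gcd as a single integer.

Answer: 2

Derivation:
Numbers: [30, 12, 14], gcd = 2
Change: index 0, 30 -> 86
gcd of the OTHER numbers (without index 0): gcd([12, 14]) = 2
New gcd = gcd(g_others, new_val) = gcd(2, 86) = 2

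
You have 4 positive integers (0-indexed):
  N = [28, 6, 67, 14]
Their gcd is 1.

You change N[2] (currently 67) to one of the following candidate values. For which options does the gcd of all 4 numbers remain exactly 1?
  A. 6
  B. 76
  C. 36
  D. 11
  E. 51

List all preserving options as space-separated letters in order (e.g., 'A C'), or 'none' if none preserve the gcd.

Old gcd = 1; gcd of others (without N[2]) = 2
New gcd for candidate v: gcd(2, v). Preserves old gcd iff gcd(2, v) = 1.
  Option A: v=6, gcd(2,6)=2 -> changes
  Option B: v=76, gcd(2,76)=2 -> changes
  Option C: v=36, gcd(2,36)=2 -> changes
  Option D: v=11, gcd(2,11)=1 -> preserves
  Option E: v=51, gcd(2,51)=1 -> preserves

Answer: D E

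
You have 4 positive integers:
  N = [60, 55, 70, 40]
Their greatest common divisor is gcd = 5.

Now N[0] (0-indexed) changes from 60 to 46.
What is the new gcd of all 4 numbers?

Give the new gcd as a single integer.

Answer: 1

Derivation:
Numbers: [60, 55, 70, 40], gcd = 5
Change: index 0, 60 -> 46
gcd of the OTHER numbers (without index 0): gcd([55, 70, 40]) = 5
New gcd = gcd(g_others, new_val) = gcd(5, 46) = 1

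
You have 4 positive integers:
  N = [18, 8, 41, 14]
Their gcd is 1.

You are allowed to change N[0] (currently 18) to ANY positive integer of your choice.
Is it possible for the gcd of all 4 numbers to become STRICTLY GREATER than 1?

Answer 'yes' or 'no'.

Answer: no

Derivation:
Current gcd = 1
gcd of all OTHER numbers (without N[0]=18): gcd([8, 41, 14]) = 1
The new gcd after any change is gcd(1, new_value).
This can be at most 1.
Since 1 = old gcd 1, the gcd can only stay the same or decrease.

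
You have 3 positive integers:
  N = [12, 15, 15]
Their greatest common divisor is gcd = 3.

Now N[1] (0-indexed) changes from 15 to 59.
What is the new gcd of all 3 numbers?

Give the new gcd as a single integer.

Numbers: [12, 15, 15], gcd = 3
Change: index 1, 15 -> 59
gcd of the OTHER numbers (without index 1): gcd([12, 15]) = 3
New gcd = gcd(g_others, new_val) = gcd(3, 59) = 1

Answer: 1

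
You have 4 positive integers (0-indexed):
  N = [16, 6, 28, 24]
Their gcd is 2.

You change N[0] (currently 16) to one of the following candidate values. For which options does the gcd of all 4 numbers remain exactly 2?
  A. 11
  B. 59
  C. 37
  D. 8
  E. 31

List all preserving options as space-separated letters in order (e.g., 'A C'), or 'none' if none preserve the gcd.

Old gcd = 2; gcd of others (without N[0]) = 2
New gcd for candidate v: gcd(2, v). Preserves old gcd iff gcd(2, v) = 2.
  Option A: v=11, gcd(2,11)=1 -> changes
  Option B: v=59, gcd(2,59)=1 -> changes
  Option C: v=37, gcd(2,37)=1 -> changes
  Option D: v=8, gcd(2,8)=2 -> preserves
  Option E: v=31, gcd(2,31)=1 -> changes

Answer: D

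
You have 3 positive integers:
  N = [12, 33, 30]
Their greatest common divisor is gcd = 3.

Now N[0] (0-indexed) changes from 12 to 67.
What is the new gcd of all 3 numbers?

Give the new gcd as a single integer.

Answer: 1

Derivation:
Numbers: [12, 33, 30], gcd = 3
Change: index 0, 12 -> 67
gcd of the OTHER numbers (without index 0): gcd([33, 30]) = 3
New gcd = gcd(g_others, new_val) = gcd(3, 67) = 1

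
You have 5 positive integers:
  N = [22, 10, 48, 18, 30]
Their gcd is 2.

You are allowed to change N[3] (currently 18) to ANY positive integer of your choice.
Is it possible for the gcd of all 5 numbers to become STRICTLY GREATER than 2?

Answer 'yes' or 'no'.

Current gcd = 2
gcd of all OTHER numbers (without N[3]=18): gcd([22, 10, 48, 30]) = 2
The new gcd after any change is gcd(2, new_value).
This can be at most 2.
Since 2 = old gcd 2, the gcd can only stay the same or decrease.

Answer: no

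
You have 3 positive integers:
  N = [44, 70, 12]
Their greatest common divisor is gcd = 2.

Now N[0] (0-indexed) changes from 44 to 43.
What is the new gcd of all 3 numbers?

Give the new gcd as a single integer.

Numbers: [44, 70, 12], gcd = 2
Change: index 0, 44 -> 43
gcd of the OTHER numbers (without index 0): gcd([70, 12]) = 2
New gcd = gcd(g_others, new_val) = gcd(2, 43) = 1

Answer: 1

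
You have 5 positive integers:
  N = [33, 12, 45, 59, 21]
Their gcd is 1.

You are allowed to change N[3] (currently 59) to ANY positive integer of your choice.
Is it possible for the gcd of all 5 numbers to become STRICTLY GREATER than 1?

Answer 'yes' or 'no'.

Current gcd = 1
gcd of all OTHER numbers (without N[3]=59): gcd([33, 12, 45, 21]) = 3
The new gcd after any change is gcd(3, new_value).
This can be at most 3.
Since 3 > old gcd 1, the gcd CAN increase (e.g., set N[3] = 3).

Answer: yes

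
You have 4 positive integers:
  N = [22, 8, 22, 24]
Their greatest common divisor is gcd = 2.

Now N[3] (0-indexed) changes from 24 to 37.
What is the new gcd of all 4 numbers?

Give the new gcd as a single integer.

Answer: 1

Derivation:
Numbers: [22, 8, 22, 24], gcd = 2
Change: index 3, 24 -> 37
gcd of the OTHER numbers (without index 3): gcd([22, 8, 22]) = 2
New gcd = gcd(g_others, new_val) = gcd(2, 37) = 1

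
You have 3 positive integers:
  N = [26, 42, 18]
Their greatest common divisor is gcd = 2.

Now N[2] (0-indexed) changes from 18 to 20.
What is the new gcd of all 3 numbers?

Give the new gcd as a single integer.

Answer: 2

Derivation:
Numbers: [26, 42, 18], gcd = 2
Change: index 2, 18 -> 20
gcd of the OTHER numbers (without index 2): gcd([26, 42]) = 2
New gcd = gcd(g_others, new_val) = gcd(2, 20) = 2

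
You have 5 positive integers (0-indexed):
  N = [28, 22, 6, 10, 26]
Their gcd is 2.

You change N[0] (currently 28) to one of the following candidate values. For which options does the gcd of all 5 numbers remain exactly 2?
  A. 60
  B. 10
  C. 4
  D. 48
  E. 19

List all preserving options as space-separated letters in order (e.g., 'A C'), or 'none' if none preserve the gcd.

Old gcd = 2; gcd of others (without N[0]) = 2
New gcd for candidate v: gcd(2, v). Preserves old gcd iff gcd(2, v) = 2.
  Option A: v=60, gcd(2,60)=2 -> preserves
  Option B: v=10, gcd(2,10)=2 -> preserves
  Option C: v=4, gcd(2,4)=2 -> preserves
  Option D: v=48, gcd(2,48)=2 -> preserves
  Option E: v=19, gcd(2,19)=1 -> changes

Answer: A B C D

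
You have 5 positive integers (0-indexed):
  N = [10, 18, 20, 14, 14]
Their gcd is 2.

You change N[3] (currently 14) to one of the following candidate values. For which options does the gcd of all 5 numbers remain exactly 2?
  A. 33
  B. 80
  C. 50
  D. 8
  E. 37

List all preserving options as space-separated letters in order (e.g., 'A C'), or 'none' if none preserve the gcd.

Answer: B C D

Derivation:
Old gcd = 2; gcd of others (without N[3]) = 2
New gcd for candidate v: gcd(2, v). Preserves old gcd iff gcd(2, v) = 2.
  Option A: v=33, gcd(2,33)=1 -> changes
  Option B: v=80, gcd(2,80)=2 -> preserves
  Option C: v=50, gcd(2,50)=2 -> preserves
  Option D: v=8, gcd(2,8)=2 -> preserves
  Option E: v=37, gcd(2,37)=1 -> changes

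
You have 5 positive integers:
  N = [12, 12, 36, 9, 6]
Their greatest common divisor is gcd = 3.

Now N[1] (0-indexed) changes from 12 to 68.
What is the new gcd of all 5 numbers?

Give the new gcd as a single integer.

Numbers: [12, 12, 36, 9, 6], gcd = 3
Change: index 1, 12 -> 68
gcd of the OTHER numbers (without index 1): gcd([12, 36, 9, 6]) = 3
New gcd = gcd(g_others, new_val) = gcd(3, 68) = 1

Answer: 1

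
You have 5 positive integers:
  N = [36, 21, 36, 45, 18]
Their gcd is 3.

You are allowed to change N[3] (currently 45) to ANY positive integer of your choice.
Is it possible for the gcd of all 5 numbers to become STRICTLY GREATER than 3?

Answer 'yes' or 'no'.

Current gcd = 3
gcd of all OTHER numbers (without N[3]=45): gcd([36, 21, 36, 18]) = 3
The new gcd after any change is gcd(3, new_value).
This can be at most 3.
Since 3 = old gcd 3, the gcd can only stay the same or decrease.

Answer: no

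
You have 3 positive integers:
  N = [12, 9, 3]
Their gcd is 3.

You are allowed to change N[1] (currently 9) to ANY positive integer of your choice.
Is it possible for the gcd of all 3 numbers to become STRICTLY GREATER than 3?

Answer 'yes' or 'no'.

Current gcd = 3
gcd of all OTHER numbers (without N[1]=9): gcd([12, 3]) = 3
The new gcd after any change is gcd(3, new_value).
This can be at most 3.
Since 3 = old gcd 3, the gcd can only stay the same or decrease.

Answer: no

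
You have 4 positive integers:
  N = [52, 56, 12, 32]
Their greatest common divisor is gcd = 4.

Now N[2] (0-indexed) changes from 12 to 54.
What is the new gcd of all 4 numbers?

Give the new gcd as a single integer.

Numbers: [52, 56, 12, 32], gcd = 4
Change: index 2, 12 -> 54
gcd of the OTHER numbers (without index 2): gcd([52, 56, 32]) = 4
New gcd = gcd(g_others, new_val) = gcd(4, 54) = 2

Answer: 2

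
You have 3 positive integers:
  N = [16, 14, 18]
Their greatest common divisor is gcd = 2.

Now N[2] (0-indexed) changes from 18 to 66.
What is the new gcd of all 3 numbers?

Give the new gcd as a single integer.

Answer: 2

Derivation:
Numbers: [16, 14, 18], gcd = 2
Change: index 2, 18 -> 66
gcd of the OTHER numbers (without index 2): gcd([16, 14]) = 2
New gcd = gcd(g_others, new_val) = gcd(2, 66) = 2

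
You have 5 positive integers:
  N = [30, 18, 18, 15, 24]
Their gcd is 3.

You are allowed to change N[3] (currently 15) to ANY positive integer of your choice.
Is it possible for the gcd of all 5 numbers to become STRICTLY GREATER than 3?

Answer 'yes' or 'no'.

Answer: yes

Derivation:
Current gcd = 3
gcd of all OTHER numbers (without N[3]=15): gcd([30, 18, 18, 24]) = 6
The new gcd after any change is gcd(6, new_value).
This can be at most 6.
Since 6 > old gcd 3, the gcd CAN increase (e.g., set N[3] = 6).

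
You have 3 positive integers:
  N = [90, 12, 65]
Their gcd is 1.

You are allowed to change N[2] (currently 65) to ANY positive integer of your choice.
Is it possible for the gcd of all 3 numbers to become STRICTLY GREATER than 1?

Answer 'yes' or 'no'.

Current gcd = 1
gcd of all OTHER numbers (without N[2]=65): gcd([90, 12]) = 6
The new gcd after any change is gcd(6, new_value).
This can be at most 6.
Since 6 > old gcd 1, the gcd CAN increase (e.g., set N[2] = 6).

Answer: yes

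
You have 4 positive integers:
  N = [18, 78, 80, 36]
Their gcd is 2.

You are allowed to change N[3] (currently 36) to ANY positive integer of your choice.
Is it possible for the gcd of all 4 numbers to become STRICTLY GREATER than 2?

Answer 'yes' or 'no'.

Current gcd = 2
gcd of all OTHER numbers (without N[3]=36): gcd([18, 78, 80]) = 2
The new gcd after any change is gcd(2, new_value).
This can be at most 2.
Since 2 = old gcd 2, the gcd can only stay the same or decrease.

Answer: no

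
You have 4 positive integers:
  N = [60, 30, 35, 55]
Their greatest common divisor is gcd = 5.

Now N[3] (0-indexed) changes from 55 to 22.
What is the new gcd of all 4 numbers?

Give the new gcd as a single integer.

Numbers: [60, 30, 35, 55], gcd = 5
Change: index 3, 55 -> 22
gcd of the OTHER numbers (without index 3): gcd([60, 30, 35]) = 5
New gcd = gcd(g_others, new_val) = gcd(5, 22) = 1

Answer: 1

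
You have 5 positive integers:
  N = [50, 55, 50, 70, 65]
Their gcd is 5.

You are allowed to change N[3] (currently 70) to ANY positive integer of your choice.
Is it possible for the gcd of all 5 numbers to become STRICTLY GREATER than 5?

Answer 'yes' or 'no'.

Answer: no

Derivation:
Current gcd = 5
gcd of all OTHER numbers (without N[3]=70): gcd([50, 55, 50, 65]) = 5
The new gcd after any change is gcd(5, new_value).
This can be at most 5.
Since 5 = old gcd 5, the gcd can only stay the same or decrease.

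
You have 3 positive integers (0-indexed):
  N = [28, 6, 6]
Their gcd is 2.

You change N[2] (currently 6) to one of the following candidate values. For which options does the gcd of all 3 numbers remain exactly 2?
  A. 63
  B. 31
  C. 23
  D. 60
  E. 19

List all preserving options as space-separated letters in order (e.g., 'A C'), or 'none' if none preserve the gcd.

Answer: D

Derivation:
Old gcd = 2; gcd of others (without N[2]) = 2
New gcd for candidate v: gcd(2, v). Preserves old gcd iff gcd(2, v) = 2.
  Option A: v=63, gcd(2,63)=1 -> changes
  Option B: v=31, gcd(2,31)=1 -> changes
  Option C: v=23, gcd(2,23)=1 -> changes
  Option D: v=60, gcd(2,60)=2 -> preserves
  Option E: v=19, gcd(2,19)=1 -> changes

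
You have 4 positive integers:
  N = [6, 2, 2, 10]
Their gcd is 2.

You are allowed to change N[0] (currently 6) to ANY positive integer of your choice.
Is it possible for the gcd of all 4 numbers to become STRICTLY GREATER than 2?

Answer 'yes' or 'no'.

Current gcd = 2
gcd of all OTHER numbers (without N[0]=6): gcd([2, 2, 10]) = 2
The new gcd after any change is gcd(2, new_value).
This can be at most 2.
Since 2 = old gcd 2, the gcd can only stay the same or decrease.

Answer: no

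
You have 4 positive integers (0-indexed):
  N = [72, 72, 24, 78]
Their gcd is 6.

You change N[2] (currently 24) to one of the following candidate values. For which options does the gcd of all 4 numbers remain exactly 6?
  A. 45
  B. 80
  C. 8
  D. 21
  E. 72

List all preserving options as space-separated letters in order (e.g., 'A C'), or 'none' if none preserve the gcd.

Answer: E

Derivation:
Old gcd = 6; gcd of others (without N[2]) = 6
New gcd for candidate v: gcd(6, v). Preserves old gcd iff gcd(6, v) = 6.
  Option A: v=45, gcd(6,45)=3 -> changes
  Option B: v=80, gcd(6,80)=2 -> changes
  Option C: v=8, gcd(6,8)=2 -> changes
  Option D: v=21, gcd(6,21)=3 -> changes
  Option E: v=72, gcd(6,72)=6 -> preserves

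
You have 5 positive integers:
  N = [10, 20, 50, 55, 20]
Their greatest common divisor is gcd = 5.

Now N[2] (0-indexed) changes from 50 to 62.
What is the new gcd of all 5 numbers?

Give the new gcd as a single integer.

Numbers: [10, 20, 50, 55, 20], gcd = 5
Change: index 2, 50 -> 62
gcd of the OTHER numbers (without index 2): gcd([10, 20, 55, 20]) = 5
New gcd = gcd(g_others, new_val) = gcd(5, 62) = 1

Answer: 1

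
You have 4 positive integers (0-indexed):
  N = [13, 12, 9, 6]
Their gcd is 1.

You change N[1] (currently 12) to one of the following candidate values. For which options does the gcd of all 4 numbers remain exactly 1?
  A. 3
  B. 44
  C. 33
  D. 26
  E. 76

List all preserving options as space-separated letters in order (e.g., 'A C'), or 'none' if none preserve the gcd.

Answer: A B C D E

Derivation:
Old gcd = 1; gcd of others (without N[1]) = 1
New gcd for candidate v: gcd(1, v). Preserves old gcd iff gcd(1, v) = 1.
  Option A: v=3, gcd(1,3)=1 -> preserves
  Option B: v=44, gcd(1,44)=1 -> preserves
  Option C: v=33, gcd(1,33)=1 -> preserves
  Option D: v=26, gcd(1,26)=1 -> preserves
  Option E: v=76, gcd(1,76)=1 -> preserves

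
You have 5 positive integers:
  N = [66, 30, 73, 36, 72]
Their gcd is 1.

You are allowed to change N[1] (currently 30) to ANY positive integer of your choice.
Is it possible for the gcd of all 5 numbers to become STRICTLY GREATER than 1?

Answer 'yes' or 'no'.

Answer: no

Derivation:
Current gcd = 1
gcd of all OTHER numbers (without N[1]=30): gcd([66, 73, 36, 72]) = 1
The new gcd after any change is gcd(1, new_value).
This can be at most 1.
Since 1 = old gcd 1, the gcd can only stay the same or decrease.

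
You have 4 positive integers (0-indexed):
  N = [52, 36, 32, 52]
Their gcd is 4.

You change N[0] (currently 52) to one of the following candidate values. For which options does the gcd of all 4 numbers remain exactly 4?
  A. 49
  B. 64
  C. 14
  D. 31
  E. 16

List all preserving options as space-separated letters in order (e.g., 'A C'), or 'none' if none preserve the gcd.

Answer: B E

Derivation:
Old gcd = 4; gcd of others (without N[0]) = 4
New gcd for candidate v: gcd(4, v). Preserves old gcd iff gcd(4, v) = 4.
  Option A: v=49, gcd(4,49)=1 -> changes
  Option B: v=64, gcd(4,64)=4 -> preserves
  Option C: v=14, gcd(4,14)=2 -> changes
  Option D: v=31, gcd(4,31)=1 -> changes
  Option E: v=16, gcd(4,16)=4 -> preserves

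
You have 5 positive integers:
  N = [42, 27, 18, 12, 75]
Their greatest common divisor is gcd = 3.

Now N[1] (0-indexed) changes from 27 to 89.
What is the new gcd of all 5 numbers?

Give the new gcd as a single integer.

Numbers: [42, 27, 18, 12, 75], gcd = 3
Change: index 1, 27 -> 89
gcd of the OTHER numbers (without index 1): gcd([42, 18, 12, 75]) = 3
New gcd = gcd(g_others, new_val) = gcd(3, 89) = 1

Answer: 1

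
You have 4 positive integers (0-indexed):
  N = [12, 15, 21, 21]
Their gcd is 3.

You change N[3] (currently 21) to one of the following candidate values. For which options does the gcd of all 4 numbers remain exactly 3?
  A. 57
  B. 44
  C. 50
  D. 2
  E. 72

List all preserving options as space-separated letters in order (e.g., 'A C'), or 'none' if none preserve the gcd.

Answer: A E

Derivation:
Old gcd = 3; gcd of others (without N[3]) = 3
New gcd for candidate v: gcd(3, v). Preserves old gcd iff gcd(3, v) = 3.
  Option A: v=57, gcd(3,57)=3 -> preserves
  Option B: v=44, gcd(3,44)=1 -> changes
  Option C: v=50, gcd(3,50)=1 -> changes
  Option D: v=2, gcd(3,2)=1 -> changes
  Option E: v=72, gcd(3,72)=3 -> preserves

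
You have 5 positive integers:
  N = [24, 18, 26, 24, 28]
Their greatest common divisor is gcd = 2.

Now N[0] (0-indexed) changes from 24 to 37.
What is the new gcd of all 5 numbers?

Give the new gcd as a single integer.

Answer: 1

Derivation:
Numbers: [24, 18, 26, 24, 28], gcd = 2
Change: index 0, 24 -> 37
gcd of the OTHER numbers (without index 0): gcd([18, 26, 24, 28]) = 2
New gcd = gcd(g_others, new_val) = gcd(2, 37) = 1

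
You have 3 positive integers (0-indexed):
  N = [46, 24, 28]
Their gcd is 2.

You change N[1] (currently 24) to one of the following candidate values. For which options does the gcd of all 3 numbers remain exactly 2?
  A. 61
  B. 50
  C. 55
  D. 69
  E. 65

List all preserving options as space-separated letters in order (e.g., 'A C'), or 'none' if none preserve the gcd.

Answer: B

Derivation:
Old gcd = 2; gcd of others (without N[1]) = 2
New gcd for candidate v: gcd(2, v). Preserves old gcd iff gcd(2, v) = 2.
  Option A: v=61, gcd(2,61)=1 -> changes
  Option B: v=50, gcd(2,50)=2 -> preserves
  Option C: v=55, gcd(2,55)=1 -> changes
  Option D: v=69, gcd(2,69)=1 -> changes
  Option E: v=65, gcd(2,65)=1 -> changes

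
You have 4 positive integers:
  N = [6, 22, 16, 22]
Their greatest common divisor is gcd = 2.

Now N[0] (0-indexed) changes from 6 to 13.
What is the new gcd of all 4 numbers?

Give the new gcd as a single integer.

Numbers: [6, 22, 16, 22], gcd = 2
Change: index 0, 6 -> 13
gcd of the OTHER numbers (without index 0): gcd([22, 16, 22]) = 2
New gcd = gcd(g_others, new_val) = gcd(2, 13) = 1

Answer: 1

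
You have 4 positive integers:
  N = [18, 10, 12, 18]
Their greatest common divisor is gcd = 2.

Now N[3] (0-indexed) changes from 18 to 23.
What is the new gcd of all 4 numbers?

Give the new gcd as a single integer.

Numbers: [18, 10, 12, 18], gcd = 2
Change: index 3, 18 -> 23
gcd of the OTHER numbers (without index 3): gcd([18, 10, 12]) = 2
New gcd = gcd(g_others, new_val) = gcd(2, 23) = 1

Answer: 1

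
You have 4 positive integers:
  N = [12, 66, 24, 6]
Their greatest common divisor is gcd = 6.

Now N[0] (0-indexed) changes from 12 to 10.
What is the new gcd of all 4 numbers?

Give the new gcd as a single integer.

Answer: 2

Derivation:
Numbers: [12, 66, 24, 6], gcd = 6
Change: index 0, 12 -> 10
gcd of the OTHER numbers (without index 0): gcd([66, 24, 6]) = 6
New gcd = gcd(g_others, new_val) = gcd(6, 10) = 2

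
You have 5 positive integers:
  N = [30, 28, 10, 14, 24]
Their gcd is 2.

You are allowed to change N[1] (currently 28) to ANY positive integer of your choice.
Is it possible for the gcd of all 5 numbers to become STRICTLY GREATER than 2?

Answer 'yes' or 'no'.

Current gcd = 2
gcd of all OTHER numbers (without N[1]=28): gcd([30, 10, 14, 24]) = 2
The new gcd after any change is gcd(2, new_value).
This can be at most 2.
Since 2 = old gcd 2, the gcd can only stay the same or decrease.

Answer: no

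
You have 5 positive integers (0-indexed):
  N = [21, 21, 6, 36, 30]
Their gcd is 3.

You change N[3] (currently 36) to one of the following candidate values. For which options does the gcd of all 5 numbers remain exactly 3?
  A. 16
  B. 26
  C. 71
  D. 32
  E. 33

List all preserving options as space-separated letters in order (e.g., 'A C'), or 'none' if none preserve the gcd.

Old gcd = 3; gcd of others (without N[3]) = 3
New gcd for candidate v: gcd(3, v). Preserves old gcd iff gcd(3, v) = 3.
  Option A: v=16, gcd(3,16)=1 -> changes
  Option B: v=26, gcd(3,26)=1 -> changes
  Option C: v=71, gcd(3,71)=1 -> changes
  Option D: v=32, gcd(3,32)=1 -> changes
  Option E: v=33, gcd(3,33)=3 -> preserves

Answer: E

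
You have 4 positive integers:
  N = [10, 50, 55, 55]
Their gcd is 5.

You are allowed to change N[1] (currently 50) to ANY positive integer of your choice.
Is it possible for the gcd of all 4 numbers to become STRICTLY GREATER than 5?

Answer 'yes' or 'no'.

Current gcd = 5
gcd of all OTHER numbers (without N[1]=50): gcd([10, 55, 55]) = 5
The new gcd after any change is gcd(5, new_value).
This can be at most 5.
Since 5 = old gcd 5, the gcd can only stay the same or decrease.

Answer: no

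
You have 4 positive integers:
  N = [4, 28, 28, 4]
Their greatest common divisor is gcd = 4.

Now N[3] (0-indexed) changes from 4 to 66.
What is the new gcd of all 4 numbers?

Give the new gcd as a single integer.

Numbers: [4, 28, 28, 4], gcd = 4
Change: index 3, 4 -> 66
gcd of the OTHER numbers (without index 3): gcd([4, 28, 28]) = 4
New gcd = gcd(g_others, new_val) = gcd(4, 66) = 2

Answer: 2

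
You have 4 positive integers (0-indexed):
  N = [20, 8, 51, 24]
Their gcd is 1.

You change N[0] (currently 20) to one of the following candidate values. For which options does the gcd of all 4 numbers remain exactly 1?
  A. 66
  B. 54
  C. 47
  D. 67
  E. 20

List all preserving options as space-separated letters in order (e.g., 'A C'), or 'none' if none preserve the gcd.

Answer: A B C D E

Derivation:
Old gcd = 1; gcd of others (without N[0]) = 1
New gcd for candidate v: gcd(1, v). Preserves old gcd iff gcd(1, v) = 1.
  Option A: v=66, gcd(1,66)=1 -> preserves
  Option B: v=54, gcd(1,54)=1 -> preserves
  Option C: v=47, gcd(1,47)=1 -> preserves
  Option D: v=67, gcd(1,67)=1 -> preserves
  Option E: v=20, gcd(1,20)=1 -> preserves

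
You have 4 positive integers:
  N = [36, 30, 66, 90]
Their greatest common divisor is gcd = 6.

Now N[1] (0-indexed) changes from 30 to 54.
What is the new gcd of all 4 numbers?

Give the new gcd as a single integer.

Numbers: [36, 30, 66, 90], gcd = 6
Change: index 1, 30 -> 54
gcd of the OTHER numbers (without index 1): gcd([36, 66, 90]) = 6
New gcd = gcd(g_others, new_val) = gcd(6, 54) = 6

Answer: 6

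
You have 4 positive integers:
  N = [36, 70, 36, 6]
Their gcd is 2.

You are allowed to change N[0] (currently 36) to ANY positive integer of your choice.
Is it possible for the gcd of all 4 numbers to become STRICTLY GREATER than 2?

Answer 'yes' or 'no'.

Current gcd = 2
gcd of all OTHER numbers (without N[0]=36): gcd([70, 36, 6]) = 2
The new gcd after any change is gcd(2, new_value).
This can be at most 2.
Since 2 = old gcd 2, the gcd can only stay the same or decrease.

Answer: no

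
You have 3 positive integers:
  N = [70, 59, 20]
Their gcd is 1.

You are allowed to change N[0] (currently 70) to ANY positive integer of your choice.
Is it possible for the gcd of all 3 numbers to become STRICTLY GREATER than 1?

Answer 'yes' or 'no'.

Current gcd = 1
gcd of all OTHER numbers (without N[0]=70): gcd([59, 20]) = 1
The new gcd after any change is gcd(1, new_value).
This can be at most 1.
Since 1 = old gcd 1, the gcd can only stay the same or decrease.

Answer: no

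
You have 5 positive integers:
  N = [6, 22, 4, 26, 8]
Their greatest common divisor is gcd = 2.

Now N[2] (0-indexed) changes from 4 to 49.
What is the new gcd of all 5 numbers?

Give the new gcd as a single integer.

Numbers: [6, 22, 4, 26, 8], gcd = 2
Change: index 2, 4 -> 49
gcd of the OTHER numbers (without index 2): gcd([6, 22, 26, 8]) = 2
New gcd = gcd(g_others, new_val) = gcd(2, 49) = 1

Answer: 1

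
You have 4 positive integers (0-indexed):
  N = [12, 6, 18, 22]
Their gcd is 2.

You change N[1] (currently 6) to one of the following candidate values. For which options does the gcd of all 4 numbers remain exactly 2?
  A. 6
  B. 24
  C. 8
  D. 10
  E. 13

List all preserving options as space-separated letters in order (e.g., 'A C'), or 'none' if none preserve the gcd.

Answer: A B C D

Derivation:
Old gcd = 2; gcd of others (without N[1]) = 2
New gcd for candidate v: gcd(2, v). Preserves old gcd iff gcd(2, v) = 2.
  Option A: v=6, gcd(2,6)=2 -> preserves
  Option B: v=24, gcd(2,24)=2 -> preserves
  Option C: v=8, gcd(2,8)=2 -> preserves
  Option D: v=10, gcd(2,10)=2 -> preserves
  Option E: v=13, gcd(2,13)=1 -> changes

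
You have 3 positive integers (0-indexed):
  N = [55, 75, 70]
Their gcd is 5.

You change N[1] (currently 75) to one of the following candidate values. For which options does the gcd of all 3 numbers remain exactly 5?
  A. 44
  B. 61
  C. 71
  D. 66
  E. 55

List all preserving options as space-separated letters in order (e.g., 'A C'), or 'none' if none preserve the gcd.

Old gcd = 5; gcd of others (without N[1]) = 5
New gcd for candidate v: gcd(5, v). Preserves old gcd iff gcd(5, v) = 5.
  Option A: v=44, gcd(5,44)=1 -> changes
  Option B: v=61, gcd(5,61)=1 -> changes
  Option C: v=71, gcd(5,71)=1 -> changes
  Option D: v=66, gcd(5,66)=1 -> changes
  Option E: v=55, gcd(5,55)=5 -> preserves

Answer: E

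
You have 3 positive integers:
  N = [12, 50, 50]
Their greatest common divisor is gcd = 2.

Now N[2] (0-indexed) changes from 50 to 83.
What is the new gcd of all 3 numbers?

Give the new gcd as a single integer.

Answer: 1

Derivation:
Numbers: [12, 50, 50], gcd = 2
Change: index 2, 50 -> 83
gcd of the OTHER numbers (without index 2): gcd([12, 50]) = 2
New gcd = gcd(g_others, new_val) = gcd(2, 83) = 1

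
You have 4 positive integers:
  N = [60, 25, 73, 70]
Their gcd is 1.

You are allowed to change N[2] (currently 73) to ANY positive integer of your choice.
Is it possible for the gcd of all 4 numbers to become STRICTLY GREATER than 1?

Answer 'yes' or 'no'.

Answer: yes

Derivation:
Current gcd = 1
gcd of all OTHER numbers (without N[2]=73): gcd([60, 25, 70]) = 5
The new gcd after any change is gcd(5, new_value).
This can be at most 5.
Since 5 > old gcd 1, the gcd CAN increase (e.g., set N[2] = 5).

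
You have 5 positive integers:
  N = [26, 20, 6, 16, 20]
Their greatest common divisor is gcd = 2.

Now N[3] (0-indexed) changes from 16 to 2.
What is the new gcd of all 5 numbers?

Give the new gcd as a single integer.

Answer: 2

Derivation:
Numbers: [26, 20, 6, 16, 20], gcd = 2
Change: index 3, 16 -> 2
gcd of the OTHER numbers (without index 3): gcd([26, 20, 6, 20]) = 2
New gcd = gcd(g_others, new_val) = gcd(2, 2) = 2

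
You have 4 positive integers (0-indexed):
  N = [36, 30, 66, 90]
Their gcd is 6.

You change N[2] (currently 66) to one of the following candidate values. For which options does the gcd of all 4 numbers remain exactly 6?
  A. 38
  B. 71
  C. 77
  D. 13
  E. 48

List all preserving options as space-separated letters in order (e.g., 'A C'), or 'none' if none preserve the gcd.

Old gcd = 6; gcd of others (without N[2]) = 6
New gcd for candidate v: gcd(6, v). Preserves old gcd iff gcd(6, v) = 6.
  Option A: v=38, gcd(6,38)=2 -> changes
  Option B: v=71, gcd(6,71)=1 -> changes
  Option C: v=77, gcd(6,77)=1 -> changes
  Option D: v=13, gcd(6,13)=1 -> changes
  Option E: v=48, gcd(6,48)=6 -> preserves

Answer: E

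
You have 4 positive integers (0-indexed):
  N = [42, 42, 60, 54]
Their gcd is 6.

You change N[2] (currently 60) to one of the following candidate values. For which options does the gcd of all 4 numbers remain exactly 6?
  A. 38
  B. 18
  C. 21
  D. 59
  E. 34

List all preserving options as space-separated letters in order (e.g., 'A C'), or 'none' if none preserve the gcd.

Old gcd = 6; gcd of others (without N[2]) = 6
New gcd for candidate v: gcd(6, v). Preserves old gcd iff gcd(6, v) = 6.
  Option A: v=38, gcd(6,38)=2 -> changes
  Option B: v=18, gcd(6,18)=6 -> preserves
  Option C: v=21, gcd(6,21)=3 -> changes
  Option D: v=59, gcd(6,59)=1 -> changes
  Option E: v=34, gcd(6,34)=2 -> changes

Answer: B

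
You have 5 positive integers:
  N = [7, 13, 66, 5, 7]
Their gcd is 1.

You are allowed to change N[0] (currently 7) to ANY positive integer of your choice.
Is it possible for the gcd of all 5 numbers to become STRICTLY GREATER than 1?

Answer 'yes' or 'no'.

Current gcd = 1
gcd of all OTHER numbers (without N[0]=7): gcd([13, 66, 5, 7]) = 1
The new gcd after any change is gcd(1, new_value).
This can be at most 1.
Since 1 = old gcd 1, the gcd can only stay the same or decrease.

Answer: no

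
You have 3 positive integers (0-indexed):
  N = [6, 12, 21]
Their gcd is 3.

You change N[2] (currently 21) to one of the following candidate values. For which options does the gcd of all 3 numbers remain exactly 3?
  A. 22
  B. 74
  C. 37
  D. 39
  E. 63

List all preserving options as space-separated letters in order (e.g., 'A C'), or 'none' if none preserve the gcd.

Old gcd = 3; gcd of others (without N[2]) = 6
New gcd for candidate v: gcd(6, v). Preserves old gcd iff gcd(6, v) = 3.
  Option A: v=22, gcd(6,22)=2 -> changes
  Option B: v=74, gcd(6,74)=2 -> changes
  Option C: v=37, gcd(6,37)=1 -> changes
  Option D: v=39, gcd(6,39)=3 -> preserves
  Option E: v=63, gcd(6,63)=3 -> preserves

Answer: D E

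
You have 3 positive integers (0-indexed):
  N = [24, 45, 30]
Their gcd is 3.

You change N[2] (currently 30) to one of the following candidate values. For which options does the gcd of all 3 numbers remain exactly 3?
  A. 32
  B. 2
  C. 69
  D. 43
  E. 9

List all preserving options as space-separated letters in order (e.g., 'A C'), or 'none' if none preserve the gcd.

Answer: C E

Derivation:
Old gcd = 3; gcd of others (without N[2]) = 3
New gcd for candidate v: gcd(3, v). Preserves old gcd iff gcd(3, v) = 3.
  Option A: v=32, gcd(3,32)=1 -> changes
  Option B: v=2, gcd(3,2)=1 -> changes
  Option C: v=69, gcd(3,69)=3 -> preserves
  Option D: v=43, gcd(3,43)=1 -> changes
  Option E: v=9, gcd(3,9)=3 -> preserves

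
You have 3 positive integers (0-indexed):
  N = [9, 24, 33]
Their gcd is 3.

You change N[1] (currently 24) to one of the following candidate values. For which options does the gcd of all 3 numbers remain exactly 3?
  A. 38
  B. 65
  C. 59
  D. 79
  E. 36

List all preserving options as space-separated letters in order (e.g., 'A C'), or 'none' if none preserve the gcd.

Old gcd = 3; gcd of others (without N[1]) = 3
New gcd for candidate v: gcd(3, v). Preserves old gcd iff gcd(3, v) = 3.
  Option A: v=38, gcd(3,38)=1 -> changes
  Option B: v=65, gcd(3,65)=1 -> changes
  Option C: v=59, gcd(3,59)=1 -> changes
  Option D: v=79, gcd(3,79)=1 -> changes
  Option E: v=36, gcd(3,36)=3 -> preserves

Answer: E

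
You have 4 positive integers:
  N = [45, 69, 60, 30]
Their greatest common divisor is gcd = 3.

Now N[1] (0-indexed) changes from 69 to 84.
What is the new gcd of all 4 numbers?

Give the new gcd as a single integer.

Answer: 3

Derivation:
Numbers: [45, 69, 60, 30], gcd = 3
Change: index 1, 69 -> 84
gcd of the OTHER numbers (without index 1): gcd([45, 60, 30]) = 15
New gcd = gcd(g_others, new_val) = gcd(15, 84) = 3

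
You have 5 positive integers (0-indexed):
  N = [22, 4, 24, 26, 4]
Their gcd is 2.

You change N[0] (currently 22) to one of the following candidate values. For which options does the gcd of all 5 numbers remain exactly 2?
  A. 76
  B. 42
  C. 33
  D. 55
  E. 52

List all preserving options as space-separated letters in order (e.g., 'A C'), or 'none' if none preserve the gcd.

Old gcd = 2; gcd of others (without N[0]) = 2
New gcd for candidate v: gcd(2, v). Preserves old gcd iff gcd(2, v) = 2.
  Option A: v=76, gcd(2,76)=2 -> preserves
  Option B: v=42, gcd(2,42)=2 -> preserves
  Option C: v=33, gcd(2,33)=1 -> changes
  Option D: v=55, gcd(2,55)=1 -> changes
  Option E: v=52, gcd(2,52)=2 -> preserves

Answer: A B E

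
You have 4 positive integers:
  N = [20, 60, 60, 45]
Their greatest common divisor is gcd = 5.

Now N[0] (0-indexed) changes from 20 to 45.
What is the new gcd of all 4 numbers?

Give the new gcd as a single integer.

Answer: 15

Derivation:
Numbers: [20, 60, 60, 45], gcd = 5
Change: index 0, 20 -> 45
gcd of the OTHER numbers (without index 0): gcd([60, 60, 45]) = 15
New gcd = gcd(g_others, new_val) = gcd(15, 45) = 15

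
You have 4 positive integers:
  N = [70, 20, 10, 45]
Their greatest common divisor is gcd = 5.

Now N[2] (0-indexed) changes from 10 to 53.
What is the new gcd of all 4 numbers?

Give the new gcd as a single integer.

Numbers: [70, 20, 10, 45], gcd = 5
Change: index 2, 10 -> 53
gcd of the OTHER numbers (without index 2): gcd([70, 20, 45]) = 5
New gcd = gcd(g_others, new_val) = gcd(5, 53) = 1

Answer: 1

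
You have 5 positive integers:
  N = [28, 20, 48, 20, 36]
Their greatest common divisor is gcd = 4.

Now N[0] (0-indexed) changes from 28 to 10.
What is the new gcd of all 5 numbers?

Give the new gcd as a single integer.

Answer: 2

Derivation:
Numbers: [28, 20, 48, 20, 36], gcd = 4
Change: index 0, 28 -> 10
gcd of the OTHER numbers (without index 0): gcd([20, 48, 20, 36]) = 4
New gcd = gcd(g_others, new_val) = gcd(4, 10) = 2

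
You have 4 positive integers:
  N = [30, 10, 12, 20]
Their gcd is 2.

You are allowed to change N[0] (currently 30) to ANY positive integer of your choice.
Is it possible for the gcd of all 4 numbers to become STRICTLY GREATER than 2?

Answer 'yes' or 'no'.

Current gcd = 2
gcd of all OTHER numbers (without N[0]=30): gcd([10, 12, 20]) = 2
The new gcd after any change is gcd(2, new_value).
This can be at most 2.
Since 2 = old gcd 2, the gcd can only stay the same or decrease.

Answer: no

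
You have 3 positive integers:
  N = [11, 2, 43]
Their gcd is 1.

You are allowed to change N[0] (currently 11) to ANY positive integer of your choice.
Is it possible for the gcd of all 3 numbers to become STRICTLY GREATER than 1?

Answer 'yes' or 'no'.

Answer: no

Derivation:
Current gcd = 1
gcd of all OTHER numbers (without N[0]=11): gcd([2, 43]) = 1
The new gcd after any change is gcd(1, new_value).
This can be at most 1.
Since 1 = old gcd 1, the gcd can only stay the same or decrease.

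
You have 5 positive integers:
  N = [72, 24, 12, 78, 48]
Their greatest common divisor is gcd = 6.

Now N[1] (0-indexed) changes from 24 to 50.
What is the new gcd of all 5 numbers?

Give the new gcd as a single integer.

Answer: 2

Derivation:
Numbers: [72, 24, 12, 78, 48], gcd = 6
Change: index 1, 24 -> 50
gcd of the OTHER numbers (without index 1): gcd([72, 12, 78, 48]) = 6
New gcd = gcd(g_others, new_val) = gcd(6, 50) = 2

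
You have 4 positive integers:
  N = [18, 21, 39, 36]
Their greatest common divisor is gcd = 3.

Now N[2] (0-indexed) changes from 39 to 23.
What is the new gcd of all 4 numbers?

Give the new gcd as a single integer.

Answer: 1

Derivation:
Numbers: [18, 21, 39, 36], gcd = 3
Change: index 2, 39 -> 23
gcd of the OTHER numbers (without index 2): gcd([18, 21, 36]) = 3
New gcd = gcd(g_others, new_val) = gcd(3, 23) = 1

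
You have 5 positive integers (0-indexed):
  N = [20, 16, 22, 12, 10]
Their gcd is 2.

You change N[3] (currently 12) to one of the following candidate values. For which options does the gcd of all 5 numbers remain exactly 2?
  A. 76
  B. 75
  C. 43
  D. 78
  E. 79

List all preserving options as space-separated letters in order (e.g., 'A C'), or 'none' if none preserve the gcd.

Old gcd = 2; gcd of others (without N[3]) = 2
New gcd for candidate v: gcd(2, v). Preserves old gcd iff gcd(2, v) = 2.
  Option A: v=76, gcd(2,76)=2 -> preserves
  Option B: v=75, gcd(2,75)=1 -> changes
  Option C: v=43, gcd(2,43)=1 -> changes
  Option D: v=78, gcd(2,78)=2 -> preserves
  Option E: v=79, gcd(2,79)=1 -> changes

Answer: A D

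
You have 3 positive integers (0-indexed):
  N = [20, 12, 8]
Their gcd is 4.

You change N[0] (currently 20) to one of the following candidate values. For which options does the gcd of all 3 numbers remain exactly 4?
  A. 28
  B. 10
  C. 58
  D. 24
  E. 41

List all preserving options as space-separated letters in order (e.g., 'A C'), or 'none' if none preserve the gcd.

Answer: A D

Derivation:
Old gcd = 4; gcd of others (without N[0]) = 4
New gcd for candidate v: gcd(4, v). Preserves old gcd iff gcd(4, v) = 4.
  Option A: v=28, gcd(4,28)=4 -> preserves
  Option B: v=10, gcd(4,10)=2 -> changes
  Option C: v=58, gcd(4,58)=2 -> changes
  Option D: v=24, gcd(4,24)=4 -> preserves
  Option E: v=41, gcd(4,41)=1 -> changes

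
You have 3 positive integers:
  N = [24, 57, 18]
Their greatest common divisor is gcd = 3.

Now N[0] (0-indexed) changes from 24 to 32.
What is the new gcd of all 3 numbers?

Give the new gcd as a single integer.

Numbers: [24, 57, 18], gcd = 3
Change: index 0, 24 -> 32
gcd of the OTHER numbers (without index 0): gcd([57, 18]) = 3
New gcd = gcd(g_others, new_val) = gcd(3, 32) = 1

Answer: 1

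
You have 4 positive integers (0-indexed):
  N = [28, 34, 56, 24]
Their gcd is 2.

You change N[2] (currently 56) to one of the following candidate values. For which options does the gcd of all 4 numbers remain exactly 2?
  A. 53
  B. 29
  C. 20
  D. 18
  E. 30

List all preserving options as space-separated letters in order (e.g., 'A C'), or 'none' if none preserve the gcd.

Old gcd = 2; gcd of others (without N[2]) = 2
New gcd for candidate v: gcd(2, v). Preserves old gcd iff gcd(2, v) = 2.
  Option A: v=53, gcd(2,53)=1 -> changes
  Option B: v=29, gcd(2,29)=1 -> changes
  Option C: v=20, gcd(2,20)=2 -> preserves
  Option D: v=18, gcd(2,18)=2 -> preserves
  Option E: v=30, gcd(2,30)=2 -> preserves

Answer: C D E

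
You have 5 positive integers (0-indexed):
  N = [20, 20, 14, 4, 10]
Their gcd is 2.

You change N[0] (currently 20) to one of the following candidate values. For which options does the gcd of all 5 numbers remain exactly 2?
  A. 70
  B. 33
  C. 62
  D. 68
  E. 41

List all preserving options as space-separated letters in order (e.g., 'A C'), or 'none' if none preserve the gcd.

Old gcd = 2; gcd of others (without N[0]) = 2
New gcd for candidate v: gcd(2, v). Preserves old gcd iff gcd(2, v) = 2.
  Option A: v=70, gcd(2,70)=2 -> preserves
  Option B: v=33, gcd(2,33)=1 -> changes
  Option C: v=62, gcd(2,62)=2 -> preserves
  Option D: v=68, gcd(2,68)=2 -> preserves
  Option E: v=41, gcd(2,41)=1 -> changes

Answer: A C D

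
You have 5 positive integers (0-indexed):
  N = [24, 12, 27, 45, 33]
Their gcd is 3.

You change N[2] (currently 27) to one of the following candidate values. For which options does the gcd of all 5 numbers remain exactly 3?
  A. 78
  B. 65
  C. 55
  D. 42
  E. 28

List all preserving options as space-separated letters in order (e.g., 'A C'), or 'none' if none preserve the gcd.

Old gcd = 3; gcd of others (without N[2]) = 3
New gcd for candidate v: gcd(3, v). Preserves old gcd iff gcd(3, v) = 3.
  Option A: v=78, gcd(3,78)=3 -> preserves
  Option B: v=65, gcd(3,65)=1 -> changes
  Option C: v=55, gcd(3,55)=1 -> changes
  Option D: v=42, gcd(3,42)=3 -> preserves
  Option E: v=28, gcd(3,28)=1 -> changes

Answer: A D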